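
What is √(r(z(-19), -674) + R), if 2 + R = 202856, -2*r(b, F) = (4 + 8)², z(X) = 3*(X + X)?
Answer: √202782 ≈ 450.31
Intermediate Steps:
z(X) = 6*X (z(X) = 3*(2*X) = 6*X)
r(b, F) = -72 (r(b, F) = -(4 + 8)²/2 = -½*12² = -½*144 = -72)
R = 202854 (R = -2 + 202856 = 202854)
√(r(z(-19), -674) + R) = √(-72 + 202854) = √202782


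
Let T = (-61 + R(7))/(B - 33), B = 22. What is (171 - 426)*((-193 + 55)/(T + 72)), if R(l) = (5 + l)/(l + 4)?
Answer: 4257990/9371 ≈ 454.38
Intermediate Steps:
R(l) = (5 + l)/(4 + l)
T = 659/121 (T = (-61 + (5 + 7)/(4 + 7))/(22 - 33) = (-61 + 12/11)/(-11) = (-61 + (1/11)*12)*(-1/11) = (-61 + 12/11)*(-1/11) = -659/11*(-1/11) = 659/121 ≈ 5.4463)
(171 - 426)*((-193 + 55)/(T + 72)) = (171 - 426)*((-193 + 55)/(659/121 + 72)) = -(-35190)/9371/121 = -(-35190)*121/9371 = -255*(-16698/9371) = 4257990/9371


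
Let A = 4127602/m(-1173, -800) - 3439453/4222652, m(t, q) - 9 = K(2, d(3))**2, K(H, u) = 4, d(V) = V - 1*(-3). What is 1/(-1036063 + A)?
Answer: -105566300/91943996622721 ≈ -1.1482e-6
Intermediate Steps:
d(V) = 3 + V (d(V) = V + 3 = 3 + V)
m(t, q) = 25 (m(t, q) = 9 + 4**2 = 9 + 16 = 25)
A = 17429340854179/105566300 (A = 4127602/25 - 3439453/4222652 = 17429340854179/105566300 ≈ 1.6510e+5)
1/(-1036063 + A) = 1/(-1036063 + 17429340854179/105566300) = 1/(-91943996622721/105566300) = -105566300/91943996622721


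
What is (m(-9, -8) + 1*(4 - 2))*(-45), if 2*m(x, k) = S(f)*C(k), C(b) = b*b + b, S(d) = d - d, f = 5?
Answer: -90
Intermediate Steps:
S(d) = 0
C(b) = b + b² (C(b) = b² + b = b + b²)
m(x, k) = 0 (m(x, k) = (0*(k*(1 + k)))/2 = (½)*0 = 0)
(m(-9, -8) + 1*(4 - 2))*(-45) = (0 + 1*(4 - 2))*(-45) = (0 + 1*2)*(-45) = (0 + 2)*(-45) = 2*(-45) = -90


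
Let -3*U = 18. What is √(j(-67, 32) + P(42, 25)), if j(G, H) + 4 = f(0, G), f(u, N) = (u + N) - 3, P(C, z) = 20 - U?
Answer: 4*I*√3 ≈ 6.9282*I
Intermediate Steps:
U = -6 (U = -⅓*18 = -6)
P(C, z) = 26 (P(C, z) = 20 - 1*(-6) = 20 + 6 = 26)
f(u, N) = -3 + N + u (f(u, N) = (N + u) - 3 = -3 + N + u)
j(G, H) = -7 + G (j(G, H) = -4 + (-3 + G + 0) = -4 + (-3 + G) = -7 + G)
√(j(-67, 32) + P(42, 25)) = √((-7 - 67) + 26) = √(-74 + 26) = √(-48) = 4*I*√3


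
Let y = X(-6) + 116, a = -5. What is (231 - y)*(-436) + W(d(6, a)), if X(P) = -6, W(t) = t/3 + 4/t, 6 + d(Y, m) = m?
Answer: -1741081/33 ≈ -52760.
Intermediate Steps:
d(Y, m) = -6 + m
W(t) = 4/t + t/3 (W(t) = t*(1/3) + 4/t = t/3 + 4/t = 4/t + t/3)
y = 110 (y = -6 + 116 = 110)
(231 - y)*(-436) + W(d(6, a)) = (231 - 1*110)*(-436) + (4/(-6 - 5) + (-6 - 5)/3) = (231 - 110)*(-436) + (4/(-11) + (1/3)*(-11)) = 121*(-436) + (4*(-1/11) - 11/3) = -52756 + (-4/11 - 11/3) = -52756 - 133/33 = -1741081/33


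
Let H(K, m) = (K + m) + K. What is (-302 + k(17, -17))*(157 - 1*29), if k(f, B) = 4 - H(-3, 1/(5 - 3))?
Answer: -37440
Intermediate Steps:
H(K, m) = m + 2*K
k(f, B) = 19/2 (k(f, B) = 4 - (1/(5 - 3) + 2*(-3)) = 4 - (1/2 - 6) = 4 - 1*(-11/2) = 4 + 11/2 = 19/2)
(-302 + k(17, -17))*(157 - 1*29) = (-302 + 19/2)*(157 - 1*29) = -585*(157 - 29)/2 = -585/2*128 = -37440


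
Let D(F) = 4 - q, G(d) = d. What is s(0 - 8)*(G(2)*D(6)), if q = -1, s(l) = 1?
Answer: 10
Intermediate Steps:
D(F) = 5 (D(F) = 4 - 1*(-1) = 4 + 1 = 5)
s(0 - 8)*(G(2)*D(6)) = 1*(2*5) = 1*10 = 10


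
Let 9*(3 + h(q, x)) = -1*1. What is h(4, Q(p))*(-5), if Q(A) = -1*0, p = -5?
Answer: 140/9 ≈ 15.556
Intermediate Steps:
Q(A) = 0
h(q, x) = -28/9 (h(q, x) = -3 + (-1*1)/9 = -3 + (⅑)*(-1) = -3 - ⅑ = -28/9)
h(4, Q(p))*(-5) = -28/9*(-5) = 140/9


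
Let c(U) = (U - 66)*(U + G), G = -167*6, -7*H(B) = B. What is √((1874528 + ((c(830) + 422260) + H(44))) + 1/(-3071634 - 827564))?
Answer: √1613167703887336430946/27294386 ≈ 1471.5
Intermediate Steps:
H(B) = -B/7
G = -1002
c(U) = (-1002 + U)*(-66 + U) (c(U) = (U - 66)*(U - 1002) = (-66 + U)*(-1002 + U) = (-1002 + U)*(-66 + U))
√((1874528 + ((c(830) + 422260) + H(44))) + 1/(-3071634 - 827564)) = √((1874528 + (((66132 + 830² - 1068*830) + 422260) - ⅐*44)) + 1/(-3071634 - 827564)) = √((1874528 + (((66132 + 688900 - 886440) + 422260) - 44/7)) + 1/(-3899198)) = √((1874528 + ((-131408 + 422260) - 44/7)) - 1/3899198) = √((1874528 + (290852 - 44/7)) - 1/3899198) = √((1874528 + 2035920/7) - 1/3899198) = √(15157616/7 - 1/3899198) = √(59102545991961/27294386) = √1613167703887336430946/27294386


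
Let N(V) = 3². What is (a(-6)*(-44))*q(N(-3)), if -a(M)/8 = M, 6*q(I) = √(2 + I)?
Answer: -352*√11 ≈ -1167.5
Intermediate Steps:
N(V) = 9
q(I) = √(2 + I)/6
a(M) = -8*M
(a(-6)*(-44))*q(N(-3)) = (-8*(-6)*(-44))*(√(2 + 9)/6) = (48*(-44))*(√11/6) = -352*√11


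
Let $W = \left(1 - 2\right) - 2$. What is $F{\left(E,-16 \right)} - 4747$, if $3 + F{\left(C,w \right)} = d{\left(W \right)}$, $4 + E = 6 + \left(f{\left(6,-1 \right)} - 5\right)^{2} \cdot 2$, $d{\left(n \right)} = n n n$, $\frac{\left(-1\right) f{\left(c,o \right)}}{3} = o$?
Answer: $-4777$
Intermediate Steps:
$f{\left(c,o \right)} = - 3 o$
$W = -3$ ($W = -1 - 2 = -3$)
$d{\left(n \right)} = n^{3}$ ($d{\left(n \right)} = n^{2} n = n^{3}$)
$E = 10$ ($E = -4 + \left(6 + \left(\left(-3\right) \left(-1\right) - 5\right)^{2} \cdot 2\right) = -4 + \left(6 + \left(3 - 5\right)^{2} \cdot 2\right) = -4 + \left(6 + \left(-2\right)^{2} \cdot 2\right) = -4 + \left(6 + 4 \cdot 2\right) = -4 + \left(6 + 8\right) = -4 + 14 = 10$)
$F{\left(C,w \right)} = -30$ ($F{\left(C,w \right)} = -3 + \left(-3\right)^{3} = -3 - 27 = -30$)
$F{\left(E,-16 \right)} - 4747 = -30 - 4747 = -4777$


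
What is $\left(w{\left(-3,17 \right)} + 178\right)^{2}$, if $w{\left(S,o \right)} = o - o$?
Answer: $31684$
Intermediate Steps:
$w{\left(S,o \right)} = 0$
$\left(w{\left(-3,17 \right)} + 178\right)^{2} = \left(0 + 178\right)^{2} = 178^{2} = 31684$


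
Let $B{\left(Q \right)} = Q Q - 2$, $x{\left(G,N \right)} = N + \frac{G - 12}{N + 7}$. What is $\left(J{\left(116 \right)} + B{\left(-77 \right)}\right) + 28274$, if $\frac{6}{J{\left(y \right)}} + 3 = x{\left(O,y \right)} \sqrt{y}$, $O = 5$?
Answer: $\frac{806852682291197}{23591493875} + \frac{21049236 \sqrt{29}}{23591493875} \approx 34201.0$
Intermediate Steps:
$x{\left(G,N \right)} = N + \frac{-12 + G}{7 + N}$
$B{\left(Q \right)} = -2 + Q^{2}$ ($B{\left(Q \right)} = Q^{2} - 2 = -2 + Q^{2}$)
$J{\left(y \right)} = \frac{6}{-3 + \frac{\sqrt{y} \left(-7 + y^{2} + 7 y\right)}{7 + y}}$ ($J{\left(y \right)} = \frac{6}{-3 + \frac{-12 + 5 + y^{2} + 7 y}{7 + y} \sqrt{y}} = \frac{6}{-3 + \frac{-7 + y^{2} + 7 y}{7 + y} \sqrt{y}} = \frac{6}{-3 + \frac{\sqrt{y} \left(-7 + y^{2} + 7 y\right)}{7 + y}}$)
$\left(J{\left(116 \right)} + B{\left(-77 \right)}\right) + 28274 = \left(\frac{6 \left(7 + 116\right)}{-21 - 348 + \sqrt{116} \left(-7 + 116^{2} + 7 \cdot 116\right)} - \left(2 - \left(-77\right)^{2}\right)\right) + 28274 = \left(6 \frac{1}{-21 - 348 + 2 \sqrt{29} \left(-7 + 13456 + 812\right)} 123 + \left(-2 + 5929\right)\right) + 28274 = \left(6 \frac{1}{-21 - 348 + 2 \sqrt{29} \cdot 14261} \cdot 123 + 5927\right) + 28274 = \left(6 \frac{1}{-21 - 348 + 28522 \sqrt{29}} \cdot 123 + 5927\right) + 28274 = \left(6 \frac{1}{-369 + 28522 \sqrt{29}} \cdot 123 + 5927\right) + 28274 = \left(\frac{738}{-369 + 28522 \sqrt{29}} + 5927\right) + 28274 = \left(5927 + \frac{738}{-369 + 28522 \sqrt{29}}\right) + 28274 = 34201 + \frac{738}{-369 + 28522 \sqrt{29}}$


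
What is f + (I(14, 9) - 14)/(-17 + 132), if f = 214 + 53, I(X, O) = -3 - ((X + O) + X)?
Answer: 30651/115 ≈ 266.53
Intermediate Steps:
I(X, O) = -3 - O - 2*X (I(X, O) = -3 - ((O + X) + X) = -3 - (O + 2*X) = -3 + (-O - 2*X) = -3 - O - 2*X)
f = 267
f + (I(14, 9) - 14)/(-17 + 132) = 267 + ((-3 - 1*9 - 2*14) - 14)/(-17 + 132) = 267 + ((-3 - 9 - 28) - 14)/115 = 267 + (-40 - 14)*(1/115) = 267 - 54*1/115 = 267 - 54/115 = 30651/115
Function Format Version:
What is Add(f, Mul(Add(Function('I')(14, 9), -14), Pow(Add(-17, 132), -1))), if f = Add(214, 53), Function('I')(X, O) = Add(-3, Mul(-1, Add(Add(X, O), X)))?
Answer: Rational(30651, 115) ≈ 266.53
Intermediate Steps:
Function('I')(X, O) = Add(-3, Mul(-1, O), Mul(-2, X)) (Function('I')(X, O) = Add(-3, Mul(-1, Add(Add(O, X), X))) = Add(-3, Mul(-1, Add(O, Mul(2, X)))) = Add(-3, Add(Mul(-1, O), Mul(-2, X))) = Add(-3, Mul(-1, O), Mul(-2, X)))
f = 267
Add(f, Mul(Add(Function('I')(14, 9), -14), Pow(Add(-17, 132), -1))) = Add(267, Mul(Add(Add(-3, Mul(-1, 9), Mul(-2, 14)), -14), Pow(Add(-17, 132), -1))) = Add(267, Mul(Add(Add(-3, -9, -28), -14), Pow(115, -1))) = Add(267, Mul(Add(-40, -14), Rational(1, 115))) = Add(267, Mul(-54, Rational(1, 115))) = Add(267, Rational(-54, 115)) = Rational(30651, 115)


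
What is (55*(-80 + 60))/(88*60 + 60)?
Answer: -55/267 ≈ -0.20599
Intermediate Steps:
(55*(-80 + 60))/(88*60 + 60) = (55*(-20))/(5280 + 60) = -1100/5340 = -1100*1/5340 = -55/267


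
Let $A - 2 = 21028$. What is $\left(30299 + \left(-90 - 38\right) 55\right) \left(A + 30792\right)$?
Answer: $1205327898$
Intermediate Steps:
$A = 21030$ ($A = 2 + 21028 = 21030$)
$\left(30299 + \left(-90 - 38\right) 55\right) \left(A + 30792\right) = \left(30299 + \left(-90 - 38\right) 55\right) \left(21030 + 30792\right) = \left(30299 - 7040\right) 51822 = 23259 \cdot 51822 = 1205327898$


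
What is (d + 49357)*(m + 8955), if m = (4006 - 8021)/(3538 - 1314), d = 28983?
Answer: 389974659425/556 ≈ 7.0139e+8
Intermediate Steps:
m = -4015/2224 ≈ -1.8053
(d + 49357)*(m + 8955) = (28983 + 49357)*(-4015/2224 + 8955) = 78340*(19911905/2224) = 389974659425/556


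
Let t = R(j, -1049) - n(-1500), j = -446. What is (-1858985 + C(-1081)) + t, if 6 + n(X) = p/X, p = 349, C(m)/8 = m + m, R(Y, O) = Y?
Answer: -2815081151/1500 ≈ -1.8767e+6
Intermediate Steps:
C(m) = 16*m (C(m) = 8*(m + m) = 8*(2*m) = 16*m)
n(X) = -6 + 349/X
t = -659651/1500 (t = -446 - (-6 + 349/(-1500)) = -446 - (-6 + 349*(-1/1500)) = -446 - (-6 - 349/1500) = -446 - 1*(-9349/1500) = -446 + 9349/1500 = -659651/1500 ≈ -439.77)
(-1858985 + C(-1081)) + t = (-1858985 + 16*(-1081)) - 659651/1500 = (-1858985 - 17296) - 659651/1500 = -1876281 - 659651/1500 = -2815081151/1500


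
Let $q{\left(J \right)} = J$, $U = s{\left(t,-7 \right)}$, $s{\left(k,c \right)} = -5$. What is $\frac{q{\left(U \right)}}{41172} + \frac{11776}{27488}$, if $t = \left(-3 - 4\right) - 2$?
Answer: $\frac{15147001}{35366748} \approx 0.42828$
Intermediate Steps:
$t = -9$ ($t = -7 - 2 = -9$)
$U = -5$
$\frac{q{\left(U \right)}}{41172} + \frac{11776}{27488} = - \frac{5}{41172} + \frac{11776}{27488} = \left(-5\right) \frac{1}{41172} + 11776 \cdot \frac{1}{27488} = - \frac{5}{41172} + \frac{368}{859} = \frac{15147001}{35366748}$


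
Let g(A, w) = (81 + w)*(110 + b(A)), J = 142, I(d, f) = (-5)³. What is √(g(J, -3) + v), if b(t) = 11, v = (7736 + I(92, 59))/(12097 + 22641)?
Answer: √11389369332990/34738 ≈ 97.151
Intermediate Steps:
I(d, f) = -125
v = 7611/34738 (v = (7736 - 125)/(12097 + 22641) = 7611/34738 ≈ 0.21910)
g(A, w) = 9801 + 121*w (g(A, w) = (81 + w)*(110 + 11) = (81 + w)*121 = 9801 + 121*w)
√(g(J, -3) + v) = √((9801 + 121*(-3)) + 7611/34738) = √((9801 - 363) + 7611/34738) = √(9438 + 7611/34738) = √(327864855/34738) = √11389369332990/34738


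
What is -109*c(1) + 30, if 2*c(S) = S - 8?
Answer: 823/2 ≈ 411.50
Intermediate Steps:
c(S) = -4 + S/2 (c(S) = (S - 8)/2 = (-8 + S)/2 = -4 + S/2)
-109*c(1) + 30 = -109*(-4 + (½)*1) + 30 = -109*(-4 + ½) + 30 = -109*(-7/2) + 30 = 763/2 + 30 = 823/2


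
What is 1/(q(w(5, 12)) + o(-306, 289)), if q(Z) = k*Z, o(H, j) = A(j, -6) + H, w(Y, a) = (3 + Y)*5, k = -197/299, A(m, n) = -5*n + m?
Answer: -299/3993 ≈ -0.074881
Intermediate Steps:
A(m, n) = m - 5*n
k = -197/299 (k = -197*1/299 = -197/299 ≈ -0.65886)
w(Y, a) = 15 + 5*Y
o(H, j) = 30 + H + j (o(H, j) = (j - 5*(-6)) + H = (j + 30) + H = (30 + j) + H = 30 + H + j)
q(Z) = -197*Z/299
1/(q(w(5, 12)) + o(-306, 289)) = 1/(-197*(15 + 5*5)/299 + (30 - 306 + 289)) = 1/(-197*(15 + 25)/299 + 13) = 1/(-197/299*40 + 13) = 1/(-7880/299 + 13) = 1/(-3993/299) = -299/3993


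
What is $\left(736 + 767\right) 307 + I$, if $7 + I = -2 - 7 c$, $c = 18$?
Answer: $461286$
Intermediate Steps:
$I = -135$ ($I = -7 - 128 = -135$)
$\left(736 + 767\right) 307 + I = \left(736 + 767\right) 307 - 135 = 1503 \cdot 307 - 135 = 461421 - 135 = 461286$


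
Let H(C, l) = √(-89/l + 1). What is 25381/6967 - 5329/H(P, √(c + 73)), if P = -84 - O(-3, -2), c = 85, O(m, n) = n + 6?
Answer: 25381/6967 + 5329*I*158^(¼)/√(89 - √158) ≈ 3.643 + 2161.1*I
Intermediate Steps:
O(m, n) = 6 + n
P = -88 (P = -84 - (6 - 2) = -84 - 1*4 = -84 - 4 = -88)
H(C, l) = √(1 - 89/l)
25381/6967 - 5329/H(P, √(c + 73)) = 25381/6967 - 5329*(85 + 73)^(¼)/√(-89 + √(85 + 73)) = 25381*(1/6967) - 5329*158^(¼)/√(-89 + √158) = 25381/6967 - 5329/√(√158*(-89 + √158)/158) = 25381/6967 - 5329*158^(¼)/√(-89 + √158)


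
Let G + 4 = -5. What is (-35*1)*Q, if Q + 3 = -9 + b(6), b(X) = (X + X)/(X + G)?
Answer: 560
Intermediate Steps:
G = -9 (G = -4 - 5 = -9)
b(X) = 2*X/(-9 + X) (b(X) = (X + X)/(X - 9) = (2*X)/(-9 + X) = 2*X/(-9 + X))
Q = -16 (Q = -3 + (-9 + 2*6/(-9 + 6)) = -3 + (-9 + 2*6/(-3)) = -3 + (-9 + 2*6*(-⅓)) = -3 + (-9 - 4) = -3 - 13 = -16)
(-35*1)*Q = -35*1*(-16) = -35*(-16) = 560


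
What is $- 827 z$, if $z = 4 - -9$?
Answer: $-10751$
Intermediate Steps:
$z = 13$ ($z = 4 + 9 = 13$)
$- 827 z = \left(-827\right) 13 = -10751$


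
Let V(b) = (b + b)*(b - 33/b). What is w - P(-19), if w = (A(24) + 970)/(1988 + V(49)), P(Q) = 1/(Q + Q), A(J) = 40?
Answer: 5638/31939 ≈ 0.17652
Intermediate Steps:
V(b) = 2*b*(b - 33/b) (V(b) = (2*b)*(b - 33/b) = 2*b*(b - 33/b))
P(Q) = 1/(2*Q)
w = 505/3362 (w = (40 + 970)/(1988 + (-66 + 2*49²)) = 1010/(1988 + (-66 + 2*2401)) = 1010/(1988 + (-66 + 4802)) = 1010/(1988 + 4736) = 1010/6724 = 1010*(1/6724) = 505/3362 ≈ 0.15021)
w - P(-19) = 505/3362 - 1/(2*(-19)) = 505/3362 - (-1)/(2*19) = 505/3362 - 1*(-1/38) = 505/3362 + 1/38 = 5638/31939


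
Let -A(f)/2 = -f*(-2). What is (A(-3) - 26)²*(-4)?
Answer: -784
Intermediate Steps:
A(f) = -4*f (A(f) = -(-2)*f*(-2) = -(-2)*(-2*f) = -4*f)
(A(-3) - 26)²*(-4) = (-4*(-3) - 26)²*(-4) = (12 - 26)²*(-4) = (-14)²*(-4) = 196*(-4) = -784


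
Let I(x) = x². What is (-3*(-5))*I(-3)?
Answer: 135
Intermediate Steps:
(-3*(-5))*I(-3) = -3*(-5)*(-3)² = 15*9 = 135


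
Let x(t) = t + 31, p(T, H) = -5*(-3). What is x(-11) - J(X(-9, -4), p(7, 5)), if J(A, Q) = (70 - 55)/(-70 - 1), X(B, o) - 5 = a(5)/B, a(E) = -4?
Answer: 1435/71 ≈ 20.211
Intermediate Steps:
p(T, H) = 15
x(t) = 31 + t
X(B, o) = 5 - 4/B
J(A, Q) = -15/71 (J(A, Q) = 15/(-71) = 15*(-1/71) = -15/71)
x(-11) - J(X(-9, -4), p(7, 5)) = (31 - 11) - 1*(-15/71) = 20 + 15/71 = 1435/71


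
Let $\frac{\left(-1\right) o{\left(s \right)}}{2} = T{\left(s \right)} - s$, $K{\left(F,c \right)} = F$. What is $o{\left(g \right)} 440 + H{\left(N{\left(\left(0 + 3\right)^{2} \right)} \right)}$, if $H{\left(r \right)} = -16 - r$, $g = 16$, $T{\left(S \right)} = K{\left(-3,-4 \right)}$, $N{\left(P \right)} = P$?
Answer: $16695$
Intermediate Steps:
$T{\left(S \right)} = -3$
$o{\left(s \right)} = 6 + 2 s$ ($o{\left(s \right)} = - 2 \left(-3 - s\right) = 6 + 2 s$)
$o{\left(g \right)} 440 + H{\left(N{\left(\left(0 + 3\right)^{2} \right)} \right)} = \left(6 + 2 \cdot 16\right) 440 - \left(16 + \left(0 + 3\right)^{2}\right) = \left(6 + 32\right) 440 - 25 = 38 \cdot 440 - 25 = 16720 - 25 = 16695$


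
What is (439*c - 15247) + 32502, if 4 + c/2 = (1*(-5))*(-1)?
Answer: 18133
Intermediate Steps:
c = 2 (c = -8 + 2*((1*(-5))*(-1)) = -8 + 2*(-5*(-1)) = -8 + 2*5 = -8 + 10 = 2)
(439*c - 15247) + 32502 = (439*2 - 15247) + 32502 = (878 - 15247) + 32502 = -14369 + 32502 = 18133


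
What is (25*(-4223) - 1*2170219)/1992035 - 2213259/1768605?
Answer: -562258002629/234874870745 ≈ -2.3939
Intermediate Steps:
(25*(-4223) - 1*2170219)/1992035 - 2213259/1768605 = (-105575 - 2170219)*(1/1992035) - 2213259*1/1768605 = -2275794*1/1992035 - 737753/589535 = -2275794/1992035 - 737753/589535 = -562258002629/234874870745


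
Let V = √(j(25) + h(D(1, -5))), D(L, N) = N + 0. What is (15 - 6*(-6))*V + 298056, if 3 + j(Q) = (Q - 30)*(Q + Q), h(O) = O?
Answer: 298056 + 51*I*√258 ≈ 2.9806e+5 + 819.18*I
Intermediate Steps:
D(L, N) = N
j(Q) = -3 + 2*Q*(-30 + Q) (j(Q) = -3 + (Q - 30)*(Q + Q) = -3 + (-30 + Q)*(2*Q) = -3 + 2*Q*(-30 + Q))
V = I*√258 (V = √((-3 - 60*25 + 2*25²) - 5) = √((-3 - 1500 + 2*625) - 5) = √((-3 - 1500 + 1250) - 5) = √(-253 - 5) = √(-258) = I*√258 ≈ 16.062*I)
(15 - 6*(-6))*V + 298056 = (15 - 6*(-6))*(I*√258) + 298056 = (15 + 36)*(I*√258) + 298056 = 51*(I*√258) + 298056 = 51*I*√258 + 298056 = 298056 + 51*I*√258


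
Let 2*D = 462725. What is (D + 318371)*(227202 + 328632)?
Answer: 305560570239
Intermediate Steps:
D = 462725/2 (D = (½)*462725 = 462725/2 ≈ 2.3136e+5)
(D + 318371)*(227202 + 328632) = (462725/2 + 318371)*(227202 + 328632) = (1099467/2)*555834 = 305560570239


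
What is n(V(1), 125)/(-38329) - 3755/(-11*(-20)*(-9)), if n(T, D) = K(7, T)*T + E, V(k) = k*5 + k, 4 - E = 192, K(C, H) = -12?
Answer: 28888039/15178284 ≈ 1.9032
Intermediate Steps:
E = -188 (E = 4 - 1*192 = 4 - 192 = -188)
V(k) = 6*k (V(k) = 5*k + k = 6*k)
n(T, D) = -188 - 12*T (n(T, D) = -12*T - 188 = -188 - 12*T)
n(V(1), 125)/(-38329) - 3755/(-11*(-20)*(-9)) = (-188 - 72)/(-38329) - 3755/(-11*(-20)*(-9)) = (-188 - 12*6)*(-1/38329) - 3755/(220*(-9)) = (-188 - 72)*(-1/38329) - 3755/(-1980) = -260*(-1/38329) - 3755*(-1/1980) = 260/38329 + 751/396 = 28888039/15178284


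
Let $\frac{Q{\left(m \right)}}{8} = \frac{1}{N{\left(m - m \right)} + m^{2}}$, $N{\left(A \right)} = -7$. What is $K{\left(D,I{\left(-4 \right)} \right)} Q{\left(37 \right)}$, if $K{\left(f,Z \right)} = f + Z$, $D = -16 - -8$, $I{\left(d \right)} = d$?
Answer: $- \frac{16}{227} \approx -0.070485$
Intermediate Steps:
$D = -8$ ($D = -16 + 8 = -8$)
$K{\left(f,Z \right)} = Z + f$
$Q{\left(m \right)} = \frac{8}{-7 + m^{2}}$
$K{\left(D,I{\left(-4 \right)} \right)} Q{\left(37 \right)} = \left(-4 - 8\right) \frac{8}{-7 + 37^{2}} = - 12 \frac{8}{-7 + 1369} = - 12 \cdot \frac{8}{1362} = - 12 \cdot 8 \cdot \frac{1}{1362} = \left(-12\right) \frac{4}{681} = - \frac{16}{227}$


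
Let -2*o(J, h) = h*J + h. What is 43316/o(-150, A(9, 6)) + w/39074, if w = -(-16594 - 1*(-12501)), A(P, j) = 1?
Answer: 3385668625/5822026 ≈ 581.53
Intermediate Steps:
o(J, h) = -h/2 - J*h/2 (o(J, h) = -(h*J + h)/2 = -(J*h + h)/2 = -(h + J*h)/2 = -h/2 - J*h/2)
w = 4093 (w = -(-16594 + 12501) = -1*(-4093) = 4093)
43316/o(-150, A(9, 6)) + w/39074 = 43316/((-1/2*1*(1 - 150))) + 4093/39074 = 43316/((-1/2*1*(-149))) + 4093*(1/39074) = 43316/(149/2) + 4093/39074 = 43316*(2/149) + 4093/39074 = 86632/149 + 4093/39074 = 3385668625/5822026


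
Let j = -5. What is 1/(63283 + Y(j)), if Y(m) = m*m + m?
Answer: 1/63303 ≈ 1.5797e-5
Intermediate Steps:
Y(m) = m + m² (Y(m) = m² + m = m + m²)
1/(63283 + Y(j)) = 1/(63283 - 5*(1 - 5)) = 1/(63283 - 5*(-4)) = 1/(63283 + 20) = 1/63303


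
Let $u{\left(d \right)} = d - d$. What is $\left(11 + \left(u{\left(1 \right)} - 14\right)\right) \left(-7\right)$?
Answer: $21$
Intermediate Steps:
$u{\left(d \right)} = 0$
$\left(11 + \left(u{\left(1 \right)} - 14\right)\right) \left(-7\right) = \left(11 + \left(0 - 14\right)\right) \left(-7\right) = \left(11 - 14\right) \left(-7\right) = \left(-3\right) \left(-7\right) = 21$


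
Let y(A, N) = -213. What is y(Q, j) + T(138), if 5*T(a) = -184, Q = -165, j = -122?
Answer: -1249/5 ≈ -249.80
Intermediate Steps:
T(a) = -184/5 (T(a) = (1/5)*(-184) = -184/5)
y(Q, j) + T(138) = -213 - 184/5 = -1249/5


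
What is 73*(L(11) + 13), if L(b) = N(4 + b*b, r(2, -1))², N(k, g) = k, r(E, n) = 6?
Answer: 1141574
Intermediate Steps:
L(b) = (4 + b²)² (L(b) = (4 + b*b)² = (4 + b²)²)
73*(L(11) + 13) = 73*((4 + 11²)² + 13) = 73*((4 + 121)² + 13) = 73*(125² + 13) = 73*(15625 + 13) = 73*15638 = 1141574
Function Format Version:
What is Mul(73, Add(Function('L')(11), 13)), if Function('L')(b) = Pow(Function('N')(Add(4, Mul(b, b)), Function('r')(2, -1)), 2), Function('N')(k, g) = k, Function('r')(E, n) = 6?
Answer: 1141574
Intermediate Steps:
Function('L')(b) = Pow(Add(4, Pow(b, 2)), 2) (Function('L')(b) = Pow(Add(4, Mul(b, b)), 2) = Pow(Add(4, Pow(b, 2)), 2))
Mul(73, Add(Function('L')(11), 13)) = Mul(73, Add(Pow(Add(4, Pow(11, 2)), 2), 13)) = Mul(73, Add(Pow(Add(4, 121), 2), 13)) = Mul(73, Add(Pow(125, 2), 13)) = Mul(73, Add(15625, 13)) = Mul(73, 15638) = 1141574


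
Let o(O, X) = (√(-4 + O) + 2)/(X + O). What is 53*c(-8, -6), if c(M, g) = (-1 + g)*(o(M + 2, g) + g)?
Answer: 13727/6 + 371*I*√10/12 ≈ 2287.8 + 97.767*I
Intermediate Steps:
o(O, X) = (2 + √(-4 + O))/(O + X)
c(M, g) = (-1 + g)*(g + (2 + √(-2 + M))/(2 + M + g)) (c(M, g) = (-1 + g)*((2 + √(-4 + (M + 2)))/((M + 2) + g) + g) = (-1 + g)*((2 + √(-4 + (2 + M)))/((2 + M) + g) + g) = (-1 + g)*((2 + √(-2 + M))/(2 + M + g) + g) = (-1 + g)*(g + (2 + √(-2 + M))/(2 + M + g)))
53*c(-8, -6) = 53*((-2 - √(-2 - 8) - 6*(2 + √(-2 - 8)) - 6*(-1 - 6)*(2 - 8 - 6))/(2 - 8 - 6)) = 53*((-2 - √(-10) - 6*(2 + √(-10)) - 6*(-7)*(-12))/(-12)) = 53*(-(-2 - I*√10 - 6*(2 + I*√10) - 504)/12) = 53*(-(-2 - I*√10 + (-12 - 6*I*√10) - 504)/12) = 53*(-(-518 - 7*I*√10)/12) = 53*(259/6 + 7*I*√10/12) = 13727/6 + 371*I*√10/12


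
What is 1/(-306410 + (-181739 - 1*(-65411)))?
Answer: -1/422738 ≈ -2.3655e-6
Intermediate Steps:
1/(-306410 + (-181739 - 1*(-65411))) = 1/(-306410 + (-181739 + 65411)) = 1/(-306410 - 116328) = 1/(-422738) = -1/422738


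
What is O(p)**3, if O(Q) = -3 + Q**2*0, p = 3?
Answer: -27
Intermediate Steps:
O(Q) = -3 (O(Q) = -3 + 0 = -3)
O(p)**3 = (-3)**3 = -27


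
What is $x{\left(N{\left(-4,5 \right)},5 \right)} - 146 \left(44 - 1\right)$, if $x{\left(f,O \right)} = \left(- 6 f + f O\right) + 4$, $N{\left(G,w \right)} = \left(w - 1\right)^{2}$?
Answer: $-6290$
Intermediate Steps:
$N{\left(G,w \right)} = \left(-1 + w\right)^{2}$
$x{\left(f,O \right)} = 4 - 6 f + O f$ ($x{\left(f,O \right)} = \left(- 6 f + O f\right) + 4 = 4 - 6 f + O f$)
$x{\left(N{\left(-4,5 \right)},5 \right)} - 146 \left(44 - 1\right) = \left(4 - 6 \left(-1 + 5\right)^{2} + 5 \left(-1 + 5\right)^{2}\right) - 146 \left(44 - 1\right) = \left(4 - 6 \cdot 4^{2} + 5 \cdot 4^{2}\right) - 6278 = \left(4 - 96 + 5 \cdot 16\right) - 6278 = \left(4 - 96 + 80\right) - 6278 = -12 - 6278 = -6290$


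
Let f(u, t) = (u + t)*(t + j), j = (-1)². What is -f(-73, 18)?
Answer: 1045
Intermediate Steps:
j = 1
f(u, t) = (1 + t)*(t + u) (f(u, t) = (u + t)*(t + 1) = (t + u)*(1 + t) = (1 + t)*(t + u))
-f(-73, 18) = -(18 - 73 + 18² + 18*(-73)) = -(18 - 73 + 324 - 1314) = -1*(-1045) = 1045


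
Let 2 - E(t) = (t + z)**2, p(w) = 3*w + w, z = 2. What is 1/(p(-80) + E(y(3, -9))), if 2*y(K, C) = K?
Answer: -4/1321 ≈ -0.0030280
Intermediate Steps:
y(K, C) = K/2
p(w) = 4*w
E(t) = 2 - (2 + t)**2 (E(t) = 2 - (t + 2)**2 = 2 - (2 + t)**2)
1/(p(-80) + E(y(3, -9))) = 1/(4*(-80) + (2 - (2 + (1/2)*3)**2)) = 1/(-320 + (2 - (2 + 3/2)**2)) = 1/(-320 + (2 - (7/2)**2)) = 1/(-320 + (2 - 1*49/4)) = 1/(-320 + (2 - 49/4)) = 1/(-320 - 41/4) = 1/(-1321/4) = -4/1321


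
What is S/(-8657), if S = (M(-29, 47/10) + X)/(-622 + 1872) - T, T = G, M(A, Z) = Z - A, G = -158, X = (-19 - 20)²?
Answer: -1990547/108212500 ≈ -0.018395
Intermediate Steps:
X = 1521 (X = (-39)² = 1521)
T = -158
S = 1990547/12500 (S = ((47/10 - 1*(-29)) + 1521)/(-622 + 1872) - 1*(-158) = ((47*(⅒) + 29) + 1521)/1250 + 158 = ((47/10 + 29) + 1521)*(1/1250) + 158 = (337/10 + 1521)*(1/1250) + 158 = (15547/10)*(1/1250) + 158 = 15547/12500 + 158 = 1990547/12500 ≈ 159.24)
S/(-8657) = (1990547/12500)/(-8657) = (1990547/12500)*(-1/8657) = -1990547/108212500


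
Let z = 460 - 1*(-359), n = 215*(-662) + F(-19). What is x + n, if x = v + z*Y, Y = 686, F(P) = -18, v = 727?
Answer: 420213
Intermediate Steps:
n = -142348 (n = 215*(-662) - 18 = -142330 - 18 = -142348)
z = 819 (z = 460 + 359 = 819)
x = 562561 (x = 727 + 819*686 = 727 + 561834 = 562561)
x + n = 562561 - 142348 = 420213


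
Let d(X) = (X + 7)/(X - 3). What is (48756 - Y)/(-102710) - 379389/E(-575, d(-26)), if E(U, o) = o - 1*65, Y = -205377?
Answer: 94130839111/15971405 ≈ 5893.7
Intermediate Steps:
d(X) = (7 + X)/(-3 + X)
E(U, o) = -65 + o (E(U, o) = o - 65 = -65 + o)
(48756 - Y)/(-102710) - 379389/E(-575, d(-26)) = (48756 - 1*(-205377))/(-102710) - 379389/(-65 + (7 - 26)/(-3 - 26)) = (48756 + 205377)*(-1/102710) - 379389/(-65 - 19/(-29)) = 254133*(-1/102710) - 379389/(-65 - 1/29*(-19)) = -254133/102710 - 379389/(-65 + 19/29) = -254133/102710 - 379389/(-1866/29) = -254133/102710 - 379389*(-29/1866) = -254133/102710 + 3667427/622 = 94130839111/15971405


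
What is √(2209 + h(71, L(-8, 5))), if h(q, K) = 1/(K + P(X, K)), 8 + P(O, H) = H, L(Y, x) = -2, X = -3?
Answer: √79521/6 ≈ 46.999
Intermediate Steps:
P(O, H) = -8 + H
h(q, K) = 1/(-8 + 2*K) (h(q, K) = 1/(K + (-8 + K)) = 1/(-8 + 2*K))
√(2209 + h(71, L(-8, 5))) = √(2209 + 1/(2*(-4 - 2))) = √(2209 + (½)/(-6)) = √(2209 + (½)*(-⅙)) = √(2209 - 1/12) = √(26507/12) = √79521/6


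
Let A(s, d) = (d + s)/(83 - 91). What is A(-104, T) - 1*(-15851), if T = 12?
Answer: 31725/2 ≈ 15863.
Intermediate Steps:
A(s, d) = -d/8 - s/8 (A(s, d) = (d + s)/(-8) = (d + s)*(-1/8) = -d/8 - s/8)
A(-104, T) - 1*(-15851) = (-1/8*12 - 1/8*(-104)) - 1*(-15851) = (-3/2 + 13) + 15851 = 23/2 + 15851 = 31725/2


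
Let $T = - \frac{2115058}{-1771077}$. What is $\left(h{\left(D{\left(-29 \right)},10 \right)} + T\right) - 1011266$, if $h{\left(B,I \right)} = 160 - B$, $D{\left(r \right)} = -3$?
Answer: $- \frac{162794468443}{161007} \approx -1.0111 \cdot 10^{6}$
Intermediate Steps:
$T = \frac{192278}{161007}$ ($T = \left(-2115058\right) \left(- \frac{1}{1771077}\right) = \frac{192278}{161007} \approx 1.1942$)
$\left(h{\left(D{\left(-29 \right)},10 \right)} + T\right) - 1011266 = \left(\left(160 - -3\right) + \frac{192278}{161007}\right) - 1011266 = \left(\left(160 + 3\right) + \frac{192278}{161007}\right) - 1011266 = \left(163 + \frac{192278}{161007}\right) - 1011266 = \frac{26436419}{161007} - 1011266 = - \frac{162794468443}{161007}$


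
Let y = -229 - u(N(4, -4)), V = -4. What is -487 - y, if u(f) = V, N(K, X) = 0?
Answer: -262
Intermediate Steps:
u(f) = -4
y = -225 (y = -229 - 1*(-4) = -229 + 4 = -225)
-487 - y = -487 - 1*(-225) = -487 + 225 = -262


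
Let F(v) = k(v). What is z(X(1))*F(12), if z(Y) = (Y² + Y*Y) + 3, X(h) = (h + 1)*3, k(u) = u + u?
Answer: 1800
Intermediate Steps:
k(u) = 2*u
X(h) = 3 + 3*h (X(h) = (1 + h)*3 = 3 + 3*h)
F(v) = 2*v
z(Y) = 3 + 2*Y² (z(Y) = (Y² + Y²) + 3 = 2*Y² + 3 = 3 + 2*Y²)
z(X(1))*F(12) = (3 + 2*(3 + 3*1)²)*(2*12) = (3 + 2*(3 + 3)²)*24 = (3 + 2*6²)*24 = (3 + 2*36)*24 = (3 + 72)*24 = 75*24 = 1800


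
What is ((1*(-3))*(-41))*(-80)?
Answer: -9840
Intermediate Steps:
((1*(-3))*(-41))*(-80) = -3*(-41)*(-80) = 123*(-80) = -9840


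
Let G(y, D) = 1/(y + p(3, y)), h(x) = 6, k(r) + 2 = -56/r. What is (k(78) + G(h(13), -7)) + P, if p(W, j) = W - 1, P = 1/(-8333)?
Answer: -518593/199992 ≈ -2.5931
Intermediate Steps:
k(r) = -2 - 56/r
P = -1/8333 ≈ -0.00012000
p(W, j) = -1 + W
G(y, D) = 1/(2 + y) (G(y, D) = 1/(y + (-1 + 3)) = 1/(y + 2) = 1/(2 + y))
(k(78) + G(h(13), -7)) + P = ((-2 - 56/78) + 1/(2 + 6)) - 1/8333 = ((-2 - 56*1/78) + 1/8) - 1/8333 = ((-2 - 28/39) + ⅛) - 1/8333 = (-106/39 + ⅛) - 1/8333 = -809/312 - 1/8333 = -518593/199992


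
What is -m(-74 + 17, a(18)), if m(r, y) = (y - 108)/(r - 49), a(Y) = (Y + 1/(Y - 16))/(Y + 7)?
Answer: -5363/5300 ≈ -1.0119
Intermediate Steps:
a(Y) = (Y + 1/(-16 + Y))/(7 + Y)
m(r, y) = (-108 + y)/(-49 + r)
-m(-74 + 17, a(18)) = -(-108 + (-1 - 1*18² + 16*18)/(112 - 1*18² + 9*18))/(-49 + (-74 + 17)) = -(-108 + (-1 - 1*324 + 288)/(112 - 1*324 + 162))/(-49 - 57) = -(-108 + (-1 - 324 + 288)/(112 - 324 + 162))/(-106) = -(-1)*(-108 - 37/(-50))/106 = -(-1)*(-108 - 1/50*(-37))/106 = -(-1)*(-108 + 37/50)/106 = -(-1)*(-5363)/(106*50) = -1*5363/5300 = -5363/5300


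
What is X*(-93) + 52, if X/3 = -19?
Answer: 5353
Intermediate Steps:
X = -57 (X = 3*(-19) = -57)
X*(-93) + 52 = -57*(-93) + 52 = 5301 + 52 = 5353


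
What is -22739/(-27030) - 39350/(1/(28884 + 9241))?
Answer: -40550912789761/27030 ≈ -1.5002e+9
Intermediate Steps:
-22739/(-27030) - 39350/(1/(28884 + 9241)) = -22739*(-1/27030) - 39350/(1/38125) = 22739/27030 - 39350/1/38125 = 22739/27030 - 39350*38125 = 22739/27030 - 1500218750 = -40550912789761/27030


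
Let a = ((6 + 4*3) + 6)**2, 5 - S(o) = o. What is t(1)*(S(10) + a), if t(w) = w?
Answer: 571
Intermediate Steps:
S(o) = 5 - o
a = 576 (a = ((6 + 12) + 6)**2 = (18 + 6)**2 = 24**2 = 576)
t(1)*(S(10) + a) = 1*((5 - 1*10) + 576) = 1*((5 - 10) + 576) = 1*(-5 + 576) = 1*571 = 571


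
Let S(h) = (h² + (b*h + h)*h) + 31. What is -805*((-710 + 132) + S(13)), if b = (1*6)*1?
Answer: -648025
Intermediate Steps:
b = 6 (b = 6*1 = 6)
S(h) = 31 + 8*h² (S(h) = (h² + (6*h + h)*h) + 31 = (h² + (7*h)*h) + 31 = (h² + 7*h²) + 31 = 8*h² + 31 = 31 + 8*h²)
-805*((-710 + 132) + S(13)) = -805*((-710 + 132) + (31 + 8*13²)) = -805*(-578 + (31 + 8*169)) = -805*(-578 + (31 + 1352)) = -805*(-578 + 1383) = -805*805 = -648025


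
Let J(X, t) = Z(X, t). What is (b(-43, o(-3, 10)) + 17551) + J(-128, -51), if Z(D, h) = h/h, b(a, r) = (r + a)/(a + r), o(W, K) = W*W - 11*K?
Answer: 17553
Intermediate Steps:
o(W, K) = W**2 - 11*K
b(a, r) = 1 (b(a, r) = (a + r)/(a + r) = 1)
Z(D, h) = 1
J(X, t) = 1
(b(-43, o(-3, 10)) + 17551) + J(-128, -51) = (1 + 17551) + 1 = 17552 + 1 = 17553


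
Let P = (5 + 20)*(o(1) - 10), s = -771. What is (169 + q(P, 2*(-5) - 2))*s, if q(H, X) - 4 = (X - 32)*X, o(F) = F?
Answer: -540471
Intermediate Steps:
P = -225 (P = (5 + 20)*(1 - 10) = 25*(-9) = -225)
q(H, X) = 4 + X*(-32 + X) (q(H, X) = 4 + (X - 32)*X = 4 + (-32 + X)*X = 4 + X*(-32 + X))
(169 + q(P, 2*(-5) - 2))*s = (169 + (4 + (2*(-5) - 2)² - 32*(2*(-5) - 2)))*(-771) = (169 + (4 + (-10 - 2)² - 32*(-10 - 2)))*(-771) = (169 + (4 + (-12)² - 32*(-12)))*(-771) = (169 + (4 + 144 + 384))*(-771) = (169 + 532)*(-771) = 701*(-771) = -540471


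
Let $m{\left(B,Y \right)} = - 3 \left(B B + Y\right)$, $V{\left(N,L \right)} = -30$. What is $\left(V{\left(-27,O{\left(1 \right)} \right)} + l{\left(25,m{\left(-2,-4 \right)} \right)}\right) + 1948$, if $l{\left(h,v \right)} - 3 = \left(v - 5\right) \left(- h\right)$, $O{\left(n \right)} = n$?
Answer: $2046$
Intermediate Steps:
$m{\left(B,Y \right)} = - 3 Y - 3 B^{2}$ ($m{\left(B,Y \right)} = - 3 \left(B^{2} + Y\right) = - 3 \left(Y + B^{2}\right) = - 3 Y - 3 B^{2}$)
$l{\left(h,v \right)} = 3 - h \left(-5 + v\right)$ ($l{\left(h,v \right)} = 3 + \left(v - 5\right) \left(- h\right) = 3 + \left(-5 + v\right) \left(- h\right) = 3 - h \left(-5 + v\right)$)
$\left(V{\left(-27,O{\left(1 \right)} \right)} + l{\left(25,m{\left(-2,-4 \right)} \right)}\right) + 1948 = \left(-30 + \left(3 + 5 \cdot 25 - 25 \left(\left(-3\right) \left(-4\right) - 3 \left(-2\right)^{2}\right)\right)\right) + 1948 = \left(-30 + \left(3 + 125 - 25 \left(12 - 12\right)\right)\right) + 1948 = \left(-30 + \left(3 + 125 - 25 \cdot 0\right)\right) + 1948 = \left(-30 + \left(3 + 125 + 0\right)\right) + 1948 = \left(-30 + 128\right) + 1948 = 98 + 1948 = 2046$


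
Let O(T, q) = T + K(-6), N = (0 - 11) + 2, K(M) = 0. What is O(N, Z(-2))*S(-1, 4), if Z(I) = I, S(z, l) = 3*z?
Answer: 27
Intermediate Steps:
N = -9 (N = -11 + 2 = -9)
O(T, q) = T (O(T, q) = T + 0 = T)
O(N, Z(-2))*S(-1, 4) = -27*(-1) = -9*(-3) = 27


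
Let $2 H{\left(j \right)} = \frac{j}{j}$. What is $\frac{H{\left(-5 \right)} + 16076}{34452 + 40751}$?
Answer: $\frac{32153}{150406} \approx 0.21377$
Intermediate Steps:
$H{\left(j \right)} = \frac{1}{2}$ ($H{\left(j \right)} = \frac{j \frac{1}{j}}{2} = \frac{1}{2} \cdot 1 = \frac{1}{2}$)
$\frac{H{\left(-5 \right)} + 16076}{34452 + 40751} = \frac{\frac{1}{2} + 16076}{34452 + 40751} = \frac{32153}{2 \cdot 75203} = \frac{32153}{2} \cdot \frac{1}{75203} = \frac{32153}{150406}$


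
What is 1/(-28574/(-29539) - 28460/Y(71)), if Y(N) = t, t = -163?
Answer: 4814857/845337502 ≈ 0.0056958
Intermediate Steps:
Y(N) = -163
1/(-28574/(-29539) - 28460/Y(71)) = 1/(-28574/(-29539) - 28460/(-163)) = 1/(-28574*(-1/29539) - 28460*(-1/163)) = 1/(28574/29539 + 28460/163) = 1/(845337502/4814857) = 4814857/845337502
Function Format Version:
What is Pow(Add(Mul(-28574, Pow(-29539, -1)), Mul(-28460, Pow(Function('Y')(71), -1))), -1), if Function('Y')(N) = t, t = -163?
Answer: Rational(4814857, 845337502) ≈ 0.0056958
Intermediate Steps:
Function('Y')(N) = -163
Pow(Add(Mul(-28574, Pow(-29539, -1)), Mul(-28460, Pow(Function('Y')(71), -1))), -1) = Pow(Add(Mul(-28574, Pow(-29539, -1)), Mul(-28460, Pow(-163, -1))), -1) = Pow(Add(Mul(-28574, Rational(-1, 29539)), Mul(-28460, Rational(-1, 163))), -1) = Pow(Add(Rational(28574, 29539), Rational(28460, 163)), -1) = Pow(Rational(845337502, 4814857), -1) = Rational(4814857, 845337502)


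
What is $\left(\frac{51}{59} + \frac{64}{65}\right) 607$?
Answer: $\frac{4304237}{3835} \approx 1122.4$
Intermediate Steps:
$\left(\frac{51}{59} + \frac{64}{65}\right) 607 = \frac{7091}{3835} \cdot 607 = \frac{4304237}{3835}$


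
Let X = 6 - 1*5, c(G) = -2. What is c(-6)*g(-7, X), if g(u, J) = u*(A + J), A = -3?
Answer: -28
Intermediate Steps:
X = 1 (X = 6 - 5 = 1)
g(u, J) = u*(-3 + J)
c(-6)*g(-7, X) = -(-14)*(-3 + 1) = -(-14)*(-2) = -2*14 = -28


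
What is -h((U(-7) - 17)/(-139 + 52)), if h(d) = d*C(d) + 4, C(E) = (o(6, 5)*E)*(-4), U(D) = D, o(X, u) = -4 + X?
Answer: -2852/841 ≈ -3.3912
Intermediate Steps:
C(E) = -8*E (C(E) = ((-4 + 6)*E)*(-4) = (2*E)*(-4) = -8*E)
h(d) = 4 - 8*d² (h(d) = d*(-8*d) + 4 = -8*d² + 4 = 4 - 8*d²)
-h((U(-7) - 17)/(-139 + 52)) = -(4 - 8*(-7 - 17)²/(-139 + 52)²) = -(4 - 8*(-24/(-87))²) = -(4 - 8*(-24*(-1/87))²) = -(4 - 8*(8/29)²) = -(4 - 8*64/841) = -(4 - 512/841) = -1*2852/841 = -2852/841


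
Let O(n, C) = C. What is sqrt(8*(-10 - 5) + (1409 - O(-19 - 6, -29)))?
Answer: sqrt(1318) ≈ 36.304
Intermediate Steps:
sqrt(8*(-10 - 5) + (1409 - O(-19 - 6, -29))) = sqrt(8*(-10 - 5) + (1409 - 1*(-29))) = sqrt(8*(-15) + (1409 + 29)) = sqrt(-120 + 1438) = sqrt(1318)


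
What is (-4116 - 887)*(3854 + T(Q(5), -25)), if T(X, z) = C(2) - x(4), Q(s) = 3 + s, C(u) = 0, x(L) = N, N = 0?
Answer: -19281562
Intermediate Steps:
x(L) = 0
T(X, z) = 0 (T(X, z) = 0 - 1*0 = 0 + 0 = 0)
(-4116 - 887)*(3854 + T(Q(5), -25)) = (-4116 - 887)*(3854 + 0) = -5003*3854 = -19281562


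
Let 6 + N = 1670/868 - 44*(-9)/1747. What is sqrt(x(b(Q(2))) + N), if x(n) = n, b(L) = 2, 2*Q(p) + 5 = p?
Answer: I*sqrt(1063132346234)/758198 ≈ 1.3599*I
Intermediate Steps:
Q(p) = -5/2 + p/2
N = -2918579/758198 (N = -6 + (1670/868 - 44*(-9)/1747) = -6 + (1670*(1/868) + 396*(1/1747)) = -6 + (835/434 + 396/1747) = -6 + 1630609/758198 = -2918579/758198 ≈ -3.8494)
sqrt(x(b(Q(2))) + N) = sqrt(2 - 2918579/758198) = sqrt(-1402183/758198) = I*sqrt(1063132346234)/758198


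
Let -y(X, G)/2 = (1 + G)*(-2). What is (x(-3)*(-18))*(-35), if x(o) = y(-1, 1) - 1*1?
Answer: 4410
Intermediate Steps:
y(X, G) = 4 + 4*G (y(X, G) = -2*(1 + G)*(-2) = -2*(-2 - 2*G) = 4 + 4*G)
x(o) = 7 (x(o) = (4 + 4*1) - 1*1 = (4 + 4) - 1 = 8 - 1 = 7)
(x(-3)*(-18))*(-35) = (7*(-18))*(-35) = -126*(-35) = 4410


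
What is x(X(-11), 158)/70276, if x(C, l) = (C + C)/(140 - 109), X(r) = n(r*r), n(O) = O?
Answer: 121/1089278 ≈ 0.00011108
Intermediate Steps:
X(r) = r² (X(r) = r*r = r²)
x(C, l) = 2*C/31 (x(C, l) = (2*C)/31 = (2*C)*(1/31) = 2*C/31)
x(X(-11), 158)/70276 = ((2/31)*(-11)²)/70276 = ((2/31)*121)*(1/70276) = (242/31)*(1/70276) = 121/1089278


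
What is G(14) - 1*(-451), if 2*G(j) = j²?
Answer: 549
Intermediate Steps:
G(j) = j²/2
G(14) - 1*(-451) = (½)*14² - 1*(-451) = (½)*196 + 451 = 98 + 451 = 549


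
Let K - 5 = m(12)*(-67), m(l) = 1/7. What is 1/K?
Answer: -7/32 ≈ -0.21875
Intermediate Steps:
m(l) = ⅐
K = -32/7 (K = 5 + (⅐)*(-67) = 5 - 67/7 = -32/7 ≈ -4.5714)
1/K = 1/(-32/7) = -7/32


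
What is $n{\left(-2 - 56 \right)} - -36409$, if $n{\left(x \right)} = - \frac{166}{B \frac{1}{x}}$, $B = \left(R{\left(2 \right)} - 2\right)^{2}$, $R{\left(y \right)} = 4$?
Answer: $38816$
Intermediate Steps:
$B = 4$ ($B = \left(4 - 2\right)^{2} = 2^{2} = 4$)
$n{\left(x \right)} = - \frac{83 x}{2}$ ($n{\left(x \right)} = - \frac{166}{4 \frac{1}{x}} = - 166 \frac{x}{4} = - \frac{83 x}{2}$)
$n{\left(-2 - 56 \right)} - -36409 = - \frac{83 \left(-2 - 56\right)}{2} - -36409 = \left(- \frac{83}{2}\right) \left(-58\right) + 36409 = 2407 + 36409 = 38816$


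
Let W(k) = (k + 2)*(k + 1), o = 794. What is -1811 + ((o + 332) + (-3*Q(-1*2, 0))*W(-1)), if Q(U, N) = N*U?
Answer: -685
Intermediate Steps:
W(k) = (1 + k)*(2 + k) (W(k) = (2 + k)*(1 + k) = (1 + k)*(2 + k))
-1811 + ((o + 332) + (-3*Q(-1*2, 0))*W(-1)) = -1811 + ((794 + 332) + (-0*(-1*2))*(2 + (-1)² + 3*(-1))) = -1811 + (1126 + (-0*(-2))*(2 + 1 - 3)) = -1811 + (1126 - 3*0*0) = -1811 + (1126 + 0*0) = -1811 + (1126 + 0) = -1811 + 1126 = -685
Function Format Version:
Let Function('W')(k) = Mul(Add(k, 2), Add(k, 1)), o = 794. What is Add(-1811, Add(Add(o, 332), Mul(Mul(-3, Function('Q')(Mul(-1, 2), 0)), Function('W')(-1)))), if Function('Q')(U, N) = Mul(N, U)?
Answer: -685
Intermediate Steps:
Function('W')(k) = Mul(Add(1, k), Add(2, k)) (Function('W')(k) = Mul(Add(2, k), Add(1, k)) = Mul(Add(1, k), Add(2, k)))
Add(-1811, Add(Add(o, 332), Mul(Mul(-3, Function('Q')(Mul(-1, 2), 0)), Function('W')(-1)))) = Add(-1811, Add(Add(794, 332), Mul(Mul(-3, Mul(0, Mul(-1, 2))), Add(2, Pow(-1, 2), Mul(3, -1))))) = Add(-1811, Add(1126, Mul(Mul(-3, Mul(0, -2)), Add(2, 1, -3)))) = Add(-1811, Add(1126, Mul(Mul(-3, 0), 0))) = Add(-1811, Add(1126, Mul(0, 0))) = Add(-1811, Add(1126, 0)) = Add(-1811, 1126) = -685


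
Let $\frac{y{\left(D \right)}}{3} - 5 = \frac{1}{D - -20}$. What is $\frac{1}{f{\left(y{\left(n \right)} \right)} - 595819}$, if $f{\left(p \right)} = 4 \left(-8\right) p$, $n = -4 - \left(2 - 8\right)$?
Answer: $- \frac{11}{6559337} \approx -1.677 \cdot 10^{-6}$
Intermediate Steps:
$n = 2$ ($n = -4 - \left(2 - 8\right) = -4 - -6 = -4 + 6 = 2$)
$y{\left(D \right)} = 15 + \frac{3}{20 + D}$ ($y{\left(D \right)} = 15 + \frac{3}{D - -20} = 15 + \frac{3}{D + 20} = 15 + \frac{3}{20 + D}$)
$f{\left(p \right)} = - 32 p$
$\frac{1}{f{\left(y{\left(n \right)} \right)} - 595819} = \frac{1}{- 32 \frac{3 \left(101 + 5 \cdot 2\right)}{20 + 2} - 595819} = \frac{1}{- 32 \frac{3 \left(101 + 10\right)}{22} - 595819} = \frac{1}{- 32 \cdot 3 \cdot \frac{1}{22} \cdot 111 - 595819} = \frac{1}{\left(-32\right) \frac{333}{22} - 595819} = \frac{1}{- \frac{5328}{11} - 595819} = \frac{1}{- \frac{6559337}{11}} = - \frac{11}{6559337}$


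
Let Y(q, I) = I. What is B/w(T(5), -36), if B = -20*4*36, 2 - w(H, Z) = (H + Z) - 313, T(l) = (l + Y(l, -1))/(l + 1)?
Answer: -8640/1051 ≈ -8.2207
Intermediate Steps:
T(l) = (-1 + l)/(1 + l) (T(l) = (l - 1)/(l + 1) = (-1 + l)/(1 + l))
w(H, Z) = 315 - H - Z (w(H, Z) = 2 - ((H + Z) - 313) = 2 - (-313 + H + Z) = 2 + (313 - H - Z) = 315 - H - Z)
B = -2880 (B = -80*36 = -2880)
B/w(T(5), -36) = -2880/(315 - (-1 + 5)/(1 + 5) - 1*(-36)) = -2880/(315 - 4/6 + 36) = -2880/(315 - 1*⅔ + 36) = -2880/(315 - ⅔ + 36) = -2880/1051/3 = -2880*3/1051 = -8640/1051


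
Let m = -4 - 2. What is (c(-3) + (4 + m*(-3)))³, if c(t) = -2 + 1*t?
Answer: 4913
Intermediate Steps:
m = -6
c(t) = -2 + t
(c(-3) + (4 + m*(-3)))³ = ((-2 - 3) + (4 - 6*(-3)))³ = (-5 + (4 + 18))³ = (-5 + 22)³ = 17³ = 4913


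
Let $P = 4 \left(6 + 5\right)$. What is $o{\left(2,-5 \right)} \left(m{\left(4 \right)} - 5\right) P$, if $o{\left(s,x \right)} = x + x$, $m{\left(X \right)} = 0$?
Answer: $2200$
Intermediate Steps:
$P = 44$ ($P = 4 \cdot 11 = 44$)
$o{\left(s,x \right)} = 2 x$
$o{\left(2,-5 \right)} \left(m{\left(4 \right)} - 5\right) P = 2 \left(-5\right) \left(0 - 5\right) 44 = \left(-10\right) \left(-5\right) 44 = 50 \cdot 44 = 2200$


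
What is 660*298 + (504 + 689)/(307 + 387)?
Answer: 136497113/694 ≈ 1.9668e+5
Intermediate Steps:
660*298 + (504 + 689)/(307 + 387) = 196680 + 1193/694 = 136497113/694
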